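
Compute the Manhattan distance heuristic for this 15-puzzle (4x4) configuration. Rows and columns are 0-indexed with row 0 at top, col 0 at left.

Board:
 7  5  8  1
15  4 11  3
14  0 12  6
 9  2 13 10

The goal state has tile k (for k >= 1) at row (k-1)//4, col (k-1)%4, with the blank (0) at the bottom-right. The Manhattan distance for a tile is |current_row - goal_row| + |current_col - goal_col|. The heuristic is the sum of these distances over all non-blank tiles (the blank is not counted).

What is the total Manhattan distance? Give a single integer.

Answer: 35

Derivation:
Tile 7: at (0,0), goal (1,2), distance |0-1|+|0-2| = 3
Tile 5: at (0,1), goal (1,0), distance |0-1|+|1-0| = 2
Tile 8: at (0,2), goal (1,3), distance |0-1|+|2-3| = 2
Tile 1: at (0,3), goal (0,0), distance |0-0|+|3-0| = 3
Tile 15: at (1,0), goal (3,2), distance |1-3|+|0-2| = 4
Tile 4: at (1,1), goal (0,3), distance |1-0|+|1-3| = 3
Tile 11: at (1,2), goal (2,2), distance |1-2|+|2-2| = 1
Tile 3: at (1,3), goal (0,2), distance |1-0|+|3-2| = 2
Tile 14: at (2,0), goal (3,1), distance |2-3|+|0-1| = 2
Tile 12: at (2,2), goal (2,3), distance |2-2|+|2-3| = 1
Tile 6: at (2,3), goal (1,1), distance |2-1|+|3-1| = 3
Tile 9: at (3,0), goal (2,0), distance |3-2|+|0-0| = 1
Tile 2: at (3,1), goal (0,1), distance |3-0|+|1-1| = 3
Tile 13: at (3,2), goal (3,0), distance |3-3|+|2-0| = 2
Tile 10: at (3,3), goal (2,1), distance |3-2|+|3-1| = 3
Sum: 3 + 2 + 2 + 3 + 4 + 3 + 1 + 2 + 2 + 1 + 3 + 1 + 3 + 2 + 3 = 35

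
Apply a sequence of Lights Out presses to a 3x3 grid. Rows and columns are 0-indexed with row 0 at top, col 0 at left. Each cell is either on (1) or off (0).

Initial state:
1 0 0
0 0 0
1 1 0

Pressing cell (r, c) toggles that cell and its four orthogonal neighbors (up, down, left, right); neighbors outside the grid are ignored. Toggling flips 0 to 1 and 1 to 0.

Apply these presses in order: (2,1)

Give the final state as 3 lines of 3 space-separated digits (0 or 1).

After press 1 at (2,1):
1 0 0
0 1 0
0 0 1

Answer: 1 0 0
0 1 0
0 0 1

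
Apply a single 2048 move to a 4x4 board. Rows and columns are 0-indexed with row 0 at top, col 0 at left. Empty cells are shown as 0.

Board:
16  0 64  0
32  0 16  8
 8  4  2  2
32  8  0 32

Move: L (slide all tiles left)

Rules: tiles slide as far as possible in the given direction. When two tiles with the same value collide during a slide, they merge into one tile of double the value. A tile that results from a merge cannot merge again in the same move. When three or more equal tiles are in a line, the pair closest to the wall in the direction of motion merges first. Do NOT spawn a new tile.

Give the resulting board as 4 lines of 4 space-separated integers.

Answer: 16 64  0  0
32 16  8  0
 8  4  4  0
32  8 32  0

Derivation:
Slide left:
row 0: [16, 0, 64, 0] -> [16, 64, 0, 0]
row 1: [32, 0, 16, 8] -> [32, 16, 8, 0]
row 2: [8, 4, 2, 2] -> [8, 4, 4, 0]
row 3: [32, 8, 0, 32] -> [32, 8, 32, 0]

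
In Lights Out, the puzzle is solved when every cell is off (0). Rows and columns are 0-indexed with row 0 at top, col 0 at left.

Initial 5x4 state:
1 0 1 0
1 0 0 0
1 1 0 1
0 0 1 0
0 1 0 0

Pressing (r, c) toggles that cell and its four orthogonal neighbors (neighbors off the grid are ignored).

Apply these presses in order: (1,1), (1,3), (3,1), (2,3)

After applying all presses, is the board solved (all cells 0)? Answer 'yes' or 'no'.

After press 1 at (1,1):
1 1 1 0
0 1 1 0
1 0 0 1
0 0 1 0
0 1 0 0

After press 2 at (1,3):
1 1 1 1
0 1 0 1
1 0 0 0
0 0 1 0
0 1 0 0

After press 3 at (3,1):
1 1 1 1
0 1 0 1
1 1 0 0
1 1 0 0
0 0 0 0

After press 4 at (2,3):
1 1 1 1
0 1 0 0
1 1 1 1
1 1 0 1
0 0 0 0

Lights still on: 12

Answer: no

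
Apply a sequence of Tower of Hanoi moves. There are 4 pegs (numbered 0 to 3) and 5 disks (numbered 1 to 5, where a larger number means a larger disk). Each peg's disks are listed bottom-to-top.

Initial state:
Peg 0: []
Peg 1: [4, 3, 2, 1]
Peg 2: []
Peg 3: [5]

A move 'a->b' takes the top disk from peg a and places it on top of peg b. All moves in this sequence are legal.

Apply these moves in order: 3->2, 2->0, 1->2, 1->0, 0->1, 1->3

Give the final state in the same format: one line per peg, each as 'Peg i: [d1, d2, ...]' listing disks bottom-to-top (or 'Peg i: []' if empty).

Answer: Peg 0: [5]
Peg 1: [4, 3]
Peg 2: [1]
Peg 3: [2]

Derivation:
After move 1 (3->2):
Peg 0: []
Peg 1: [4, 3, 2, 1]
Peg 2: [5]
Peg 3: []

After move 2 (2->0):
Peg 0: [5]
Peg 1: [4, 3, 2, 1]
Peg 2: []
Peg 3: []

After move 3 (1->2):
Peg 0: [5]
Peg 1: [4, 3, 2]
Peg 2: [1]
Peg 3: []

After move 4 (1->0):
Peg 0: [5, 2]
Peg 1: [4, 3]
Peg 2: [1]
Peg 3: []

After move 5 (0->1):
Peg 0: [5]
Peg 1: [4, 3, 2]
Peg 2: [1]
Peg 3: []

After move 6 (1->3):
Peg 0: [5]
Peg 1: [4, 3]
Peg 2: [1]
Peg 3: [2]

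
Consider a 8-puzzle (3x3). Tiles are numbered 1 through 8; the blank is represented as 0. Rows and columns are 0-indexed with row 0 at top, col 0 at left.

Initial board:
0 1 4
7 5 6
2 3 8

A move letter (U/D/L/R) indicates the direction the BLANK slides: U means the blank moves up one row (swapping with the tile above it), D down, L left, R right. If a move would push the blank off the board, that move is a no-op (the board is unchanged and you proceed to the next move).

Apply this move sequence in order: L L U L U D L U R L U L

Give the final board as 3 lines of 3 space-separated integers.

Answer: 0 1 4
7 5 6
2 3 8

Derivation:
After move 1 (L):
0 1 4
7 5 6
2 3 8

After move 2 (L):
0 1 4
7 5 6
2 3 8

After move 3 (U):
0 1 4
7 5 6
2 3 8

After move 4 (L):
0 1 4
7 5 6
2 3 8

After move 5 (U):
0 1 4
7 5 6
2 3 8

After move 6 (D):
7 1 4
0 5 6
2 3 8

After move 7 (L):
7 1 4
0 5 6
2 3 8

After move 8 (U):
0 1 4
7 5 6
2 3 8

After move 9 (R):
1 0 4
7 5 6
2 3 8

After move 10 (L):
0 1 4
7 5 6
2 3 8

After move 11 (U):
0 1 4
7 5 6
2 3 8

After move 12 (L):
0 1 4
7 5 6
2 3 8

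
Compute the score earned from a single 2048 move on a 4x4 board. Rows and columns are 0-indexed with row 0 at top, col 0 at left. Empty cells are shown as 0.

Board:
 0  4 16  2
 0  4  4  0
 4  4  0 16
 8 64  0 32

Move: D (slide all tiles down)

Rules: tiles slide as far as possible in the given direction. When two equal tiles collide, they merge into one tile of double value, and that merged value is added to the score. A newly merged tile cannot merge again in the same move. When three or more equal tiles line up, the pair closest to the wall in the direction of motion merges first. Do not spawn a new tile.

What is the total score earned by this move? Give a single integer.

Answer: 8

Derivation:
Slide down:
col 0: [0, 0, 4, 8] -> [0, 0, 4, 8]  score +0 (running 0)
col 1: [4, 4, 4, 64] -> [0, 4, 8, 64]  score +8 (running 8)
col 2: [16, 4, 0, 0] -> [0, 0, 16, 4]  score +0 (running 8)
col 3: [2, 0, 16, 32] -> [0, 2, 16, 32]  score +0 (running 8)
Board after move:
 0  0  0  0
 0  4  0  2
 4  8 16 16
 8 64  4 32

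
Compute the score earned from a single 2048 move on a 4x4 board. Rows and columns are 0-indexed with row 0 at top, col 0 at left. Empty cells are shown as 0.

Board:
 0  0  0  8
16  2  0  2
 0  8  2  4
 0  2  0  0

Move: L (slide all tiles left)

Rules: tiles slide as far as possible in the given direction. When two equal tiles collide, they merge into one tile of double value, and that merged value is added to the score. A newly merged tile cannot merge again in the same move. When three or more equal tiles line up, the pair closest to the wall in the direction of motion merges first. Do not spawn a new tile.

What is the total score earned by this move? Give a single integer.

Slide left:
row 0: [0, 0, 0, 8] -> [8, 0, 0, 0]  score +0 (running 0)
row 1: [16, 2, 0, 2] -> [16, 4, 0, 0]  score +4 (running 4)
row 2: [0, 8, 2, 4] -> [8, 2, 4, 0]  score +0 (running 4)
row 3: [0, 2, 0, 0] -> [2, 0, 0, 0]  score +0 (running 4)
Board after move:
 8  0  0  0
16  4  0  0
 8  2  4  0
 2  0  0  0

Answer: 4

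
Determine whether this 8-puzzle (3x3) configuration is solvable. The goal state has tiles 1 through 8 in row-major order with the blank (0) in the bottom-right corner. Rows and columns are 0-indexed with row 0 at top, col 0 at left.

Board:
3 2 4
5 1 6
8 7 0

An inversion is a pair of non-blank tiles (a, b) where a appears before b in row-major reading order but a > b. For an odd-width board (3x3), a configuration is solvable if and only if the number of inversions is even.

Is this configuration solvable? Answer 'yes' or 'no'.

Answer: yes

Derivation:
Inversions (pairs i<j in row-major order where tile[i] > tile[j] > 0): 6
6 is even, so the puzzle is solvable.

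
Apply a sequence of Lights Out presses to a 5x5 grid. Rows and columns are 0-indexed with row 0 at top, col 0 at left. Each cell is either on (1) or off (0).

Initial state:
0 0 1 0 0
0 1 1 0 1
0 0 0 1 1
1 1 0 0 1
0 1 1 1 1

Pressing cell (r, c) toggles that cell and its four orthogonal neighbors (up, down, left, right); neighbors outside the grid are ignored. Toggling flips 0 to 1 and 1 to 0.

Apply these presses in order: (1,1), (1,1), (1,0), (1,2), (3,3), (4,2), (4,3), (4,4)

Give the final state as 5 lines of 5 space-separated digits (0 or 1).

Answer: 1 0 0 0 0
1 1 0 1 1
1 0 1 0 1
1 1 0 0 1
0 0 1 1 1

Derivation:
After press 1 at (1,1):
0 1 1 0 0
1 0 0 0 1
0 1 0 1 1
1 1 0 0 1
0 1 1 1 1

After press 2 at (1,1):
0 0 1 0 0
0 1 1 0 1
0 0 0 1 1
1 1 0 0 1
0 1 1 1 1

After press 3 at (1,0):
1 0 1 0 0
1 0 1 0 1
1 0 0 1 1
1 1 0 0 1
0 1 1 1 1

After press 4 at (1,2):
1 0 0 0 0
1 1 0 1 1
1 0 1 1 1
1 1 0 0 1
0 1 1 1 1

After press 5 at (3,3):
1 0 0 0 0
1 1 0 1 1
1 0 1 0 1
1 1 1 1 0
0 1 1 0 1

After press 6 at (4,2):
1 0 0 0 0
1 1 0 1 1
1 0 1 0 1
1 1 0 1 0
0 0 0 1 1

After press 7 at (4,3):
1 0 0 0 0
1 1 0 1 1
1 0 1 0 1
1 1 0 0 0
0 0 1 0 0

After press 8 at (4,4):
1 0 0 0 0
1 1 0 1 1
1 0 1 0 1
1 1 0 0 1
0 0 1 1 1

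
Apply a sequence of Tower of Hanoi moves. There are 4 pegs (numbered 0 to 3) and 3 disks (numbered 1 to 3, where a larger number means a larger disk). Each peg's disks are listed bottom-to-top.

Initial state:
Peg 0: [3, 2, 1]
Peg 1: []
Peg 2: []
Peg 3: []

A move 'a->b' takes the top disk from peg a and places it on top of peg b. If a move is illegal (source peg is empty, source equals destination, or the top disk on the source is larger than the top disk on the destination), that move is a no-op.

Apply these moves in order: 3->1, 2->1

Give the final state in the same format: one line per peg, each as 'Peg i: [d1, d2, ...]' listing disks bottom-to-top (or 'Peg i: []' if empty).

After move 1 (3->1):
Peg 0: [3, 2, 1]
Peg 1: []
Peg 2: []
Peg 3: []

After move 2 (2->1):
Peg 0: [3, 2, 1]
Peg 1: []
Peg 2: []
Peg 3: []

Answer: Peg 0: [3, 2, 1]
Peg 1: []
Peg 2: []
Peg 3: []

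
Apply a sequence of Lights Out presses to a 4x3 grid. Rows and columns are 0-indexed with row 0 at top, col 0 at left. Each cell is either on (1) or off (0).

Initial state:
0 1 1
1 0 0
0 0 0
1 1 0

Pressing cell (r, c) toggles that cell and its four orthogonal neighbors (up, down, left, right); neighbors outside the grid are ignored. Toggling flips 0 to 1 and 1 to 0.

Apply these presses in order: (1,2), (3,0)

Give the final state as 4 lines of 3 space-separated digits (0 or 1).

Answer: 0 1 0
1 1 1
1 0 1
0 0 0

Derivation:
After press 1 at (1,2):
0 1 0
1 1 1
0 0 1
1 1 0

After press 2 at (3,0):
0 1 0
1 1 1
1 0 1
0 0 0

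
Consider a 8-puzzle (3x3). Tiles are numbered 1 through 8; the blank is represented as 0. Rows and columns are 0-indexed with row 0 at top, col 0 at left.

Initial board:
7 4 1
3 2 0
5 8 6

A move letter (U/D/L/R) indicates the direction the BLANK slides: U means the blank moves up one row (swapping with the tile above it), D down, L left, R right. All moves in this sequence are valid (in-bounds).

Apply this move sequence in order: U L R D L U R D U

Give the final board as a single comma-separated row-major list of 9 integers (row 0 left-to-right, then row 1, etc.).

Answer: 7, 1, 0, 3, 4, 2, 5, 8, 6

Derivation:
After move 1 (U):
7 4 0
3 2 1
5 8 6

After move 2 (L):
7 0 4
3 2 1
5 8 6

After move 3 (R):
7 4 0
3 2 1
5 8 6

After move 4 (D):
7 4 1
3 2 0
5 8 6

After move 5 (L):
7 4 1
3 0 2
5 8 6

After move 6 (U):
7 0 1
3 4 2
5 8 6

After move 7 (R):
7 1 0
3 4 2
5 8 6

After move 8 (D):
7 1 2
3 4 0
5 8 6

After move 9 (U):
7 1 0
3 4 2
5 8 6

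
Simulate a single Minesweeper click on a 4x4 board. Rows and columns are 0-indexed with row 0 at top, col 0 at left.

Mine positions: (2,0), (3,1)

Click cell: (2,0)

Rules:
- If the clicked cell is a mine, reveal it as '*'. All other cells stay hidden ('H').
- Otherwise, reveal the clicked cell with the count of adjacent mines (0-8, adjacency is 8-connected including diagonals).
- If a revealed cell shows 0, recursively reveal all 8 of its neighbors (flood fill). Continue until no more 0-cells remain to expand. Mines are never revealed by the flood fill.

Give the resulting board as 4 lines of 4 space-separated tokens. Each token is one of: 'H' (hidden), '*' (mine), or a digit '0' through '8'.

H H H H
H H H H
* H H H
H H H H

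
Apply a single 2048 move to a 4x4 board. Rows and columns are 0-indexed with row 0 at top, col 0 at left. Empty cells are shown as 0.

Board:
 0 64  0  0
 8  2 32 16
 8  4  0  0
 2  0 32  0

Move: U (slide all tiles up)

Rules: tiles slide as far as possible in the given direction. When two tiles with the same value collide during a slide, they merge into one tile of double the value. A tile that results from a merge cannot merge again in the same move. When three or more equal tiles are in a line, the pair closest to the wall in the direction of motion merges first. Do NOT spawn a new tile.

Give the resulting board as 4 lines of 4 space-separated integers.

Answer: 16 64 64 16
 2  2  0  0
 0  4  0  0
 0  0  0  0

Derivation:
Slide up:
col 0: [0, 8, 8, 2] -> [16, 2, 0, 0]
col 1: [64, 2, 4, 0] -> [64, 2, 4, 0]
col 2: [0, 32, 0, 32] -> [64, 0, 0, 0]
col 3: [0, 16, 0, 0] -> [16, 0, 0, 0]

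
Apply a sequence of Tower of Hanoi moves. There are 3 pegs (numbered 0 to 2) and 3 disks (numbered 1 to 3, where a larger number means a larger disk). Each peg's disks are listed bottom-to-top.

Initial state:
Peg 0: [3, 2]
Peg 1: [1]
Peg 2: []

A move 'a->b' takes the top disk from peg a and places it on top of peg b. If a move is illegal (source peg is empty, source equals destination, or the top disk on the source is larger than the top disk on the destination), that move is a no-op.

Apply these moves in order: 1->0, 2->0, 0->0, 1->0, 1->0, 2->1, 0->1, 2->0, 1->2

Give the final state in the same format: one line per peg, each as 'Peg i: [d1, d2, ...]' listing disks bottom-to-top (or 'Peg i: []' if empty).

After move 1 (1->0):
Peg 0: [3, 2, 1]
Peg 1: []
Peg 2: []

After move 2 (2->0):
Peg 0: [3, 2, 1]
Peg 1: []
Peg 2: []

After move 3 (0->0):
Peg 0: [3, 2, 1]
Peg 1: []
Peg 2: []

After move 4 (1->0):
Peg 0: [3, 2, 1]
Peg 1: []
Peg 2: []

After move 5 (1->0):
Peg 0: [3, 2, 1]
Peg 1: []
Peg 2: []

After move 6 (2->1):
Peg 0: [3, 2, 1]
Peg 1: []
Peg 2: []

After move 7 (0->1):
Peg 0: [3, 2]
Peg 1: [1]
Peg 2: []

After move 8 (2->0):
Peg 0: [3, 2]
Peg 1: [1]
Peg 2: []

After move 9 (1->2):
Peg 0: [3, 2]
Peg 1: []
Peg 2: [1]

Answer: Peg 0: [3, 2]
Peg 1: []
Peg 2: [1]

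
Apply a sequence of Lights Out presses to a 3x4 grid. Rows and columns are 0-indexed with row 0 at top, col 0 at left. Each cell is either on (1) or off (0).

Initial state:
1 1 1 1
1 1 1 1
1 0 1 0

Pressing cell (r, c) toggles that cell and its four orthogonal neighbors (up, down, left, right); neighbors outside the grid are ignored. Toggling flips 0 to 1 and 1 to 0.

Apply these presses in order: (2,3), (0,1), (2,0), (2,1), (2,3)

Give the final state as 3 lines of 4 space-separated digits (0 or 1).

After press 1 at (2,3):
1 1 1 1
1 1 1 0
1 0 0 1

After press 2 at (0,1):
0 0 0 1
1 0 1 0
1 0 0 1

After press 3 at (2,0):
0 0 0 1
0 0 1 0
0 1 0 1

After press 4 at (2,1):
0 0 0 1
0 1 1 0
1 0 1 1

After press 5 at (2,3):
0 0 0 1
0 1 1 1
1 0 0 0

Answer: 0 0 0 1
0 1 1 1
1 0 0 0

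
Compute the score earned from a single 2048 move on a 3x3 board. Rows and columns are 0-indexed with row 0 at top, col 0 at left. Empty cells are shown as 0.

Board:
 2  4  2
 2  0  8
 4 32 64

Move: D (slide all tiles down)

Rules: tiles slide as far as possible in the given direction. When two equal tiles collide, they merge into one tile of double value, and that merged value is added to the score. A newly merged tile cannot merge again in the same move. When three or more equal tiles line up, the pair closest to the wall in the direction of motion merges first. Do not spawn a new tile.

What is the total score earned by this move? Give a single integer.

Slide down:
col 0: [2, 2, 4] -> [0, 4, 4]  score +4 (running 4)
col 1: [4, 0, 32] -> [0, 4, 32]  score +0 (running 4)
col 2: [2, 8, 64] -> [2, 8, 64]  score +0 (running 4)
Board after move:
 0  0  2
 4  4  8
 4 32 64

Answer: 4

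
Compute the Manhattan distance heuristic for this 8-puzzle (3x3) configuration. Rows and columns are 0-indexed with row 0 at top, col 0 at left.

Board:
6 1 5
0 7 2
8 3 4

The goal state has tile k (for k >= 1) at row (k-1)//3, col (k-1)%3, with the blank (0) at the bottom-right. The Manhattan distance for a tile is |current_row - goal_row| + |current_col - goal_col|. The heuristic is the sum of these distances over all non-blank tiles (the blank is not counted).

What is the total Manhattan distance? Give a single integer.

Tile 6: (0,0)->(1,2) = 3
Tile 1: (0,1)->(0,0) = 1
Tile 5: (0,2)->(1,1) = 2
Tile 7: (1,1)->(2,0) = 2
Tile 2: (1,2)->(0,1) = 2
Tile 8: (2,0)->(2,1) = 1
Tile 3: (2,1)->(0,2) = 3
Tile 4: (2,2)->(1,0) = 3
Sum: 3 + 1 + 2 + 2 + 2 + 1 + 3 + 3 = 17

Answer: 17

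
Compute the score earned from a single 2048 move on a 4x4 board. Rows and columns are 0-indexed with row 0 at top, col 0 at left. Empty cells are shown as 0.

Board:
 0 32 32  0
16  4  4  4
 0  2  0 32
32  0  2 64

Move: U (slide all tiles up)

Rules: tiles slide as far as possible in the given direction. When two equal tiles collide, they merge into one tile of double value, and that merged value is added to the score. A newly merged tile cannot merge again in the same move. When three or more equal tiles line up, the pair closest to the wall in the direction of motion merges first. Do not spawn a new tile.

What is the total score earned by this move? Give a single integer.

Slide up:
col 0: [0, 16, 0, 32] -> [16, 32, 0, 0]  score +0 (running 0)
col 1: [32, 4, 2, 0] -> [32, 4, 2, 0]  score +0 (running 0)
col 2: [32, 4, 0, 2] -> [32, 4, 2, 0]  score +0 (running 0)
col 3: [0, 4, 32, 64] -> [4, 32, 64, 0]  score +0 (running 0)
Board after move:
16 32 32  4
32  4  4 32
 0  2  2 64
 0  0  0  0

Answer: 0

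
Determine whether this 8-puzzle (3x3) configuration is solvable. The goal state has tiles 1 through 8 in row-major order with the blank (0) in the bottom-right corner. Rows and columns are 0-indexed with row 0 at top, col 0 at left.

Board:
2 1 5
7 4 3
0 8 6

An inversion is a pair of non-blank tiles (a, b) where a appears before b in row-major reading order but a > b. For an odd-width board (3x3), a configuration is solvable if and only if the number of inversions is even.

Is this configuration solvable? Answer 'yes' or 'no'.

Answer: yes

Derivation:
Inversions (pairs i<j in row-major order where tile[i] > tile[j] > 0): 8
8 is even, so the puzzle is solvable.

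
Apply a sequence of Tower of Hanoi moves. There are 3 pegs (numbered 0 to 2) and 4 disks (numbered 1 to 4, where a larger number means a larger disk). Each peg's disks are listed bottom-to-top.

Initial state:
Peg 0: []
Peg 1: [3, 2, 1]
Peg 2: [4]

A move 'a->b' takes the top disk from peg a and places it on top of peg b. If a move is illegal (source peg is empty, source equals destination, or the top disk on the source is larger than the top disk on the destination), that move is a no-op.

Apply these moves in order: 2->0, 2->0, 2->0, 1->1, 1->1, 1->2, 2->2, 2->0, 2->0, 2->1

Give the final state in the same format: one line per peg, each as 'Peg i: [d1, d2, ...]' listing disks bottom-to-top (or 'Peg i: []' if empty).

After move 1 (2->0):
Peg 0: [4]
Peg 1: [3, 2, 1]
Peg 2: []

After move 2 (2->0):
Peg 0: [4]
Peg 1: [3, 2, 1]
Peg 2: []

After move 3 (2->0):
Peg 0: [4]
Peg 1: [3, 2, 1]
Peg 2: []

After move 4 (1->1):
Peg 0: [4]
Peg 1: [3, 2, 1]
Peg 2: []

After move 5 (1->1):
Peg 0: [4]
Peg 1: [3, 2, 1]
Peg 2: []

After move 6 (1->2):
Peg 0: [4]
Peg 1: [3, 2]
Peg 2: [1]

After move 7 (2->2):
Peg 0: [4]
Peg 1: [3, 2]
Peg 2: [1]

After move 8 (2->0):
Peg 0: [4, 1]
Peg 1: [3, 2]
Peg 2: []

After move 9 (2->0):
Peg 0: [4, 1]
Peg 1: [3, 2]
Peg 2: []

After move 10 (2->1):
Peg 0: [4, 1]
Peg 1: [3, 2]
Peg 2: []

Answer: Peg 0: [4, 1]
Peg 1: [3, 2]
Peg 2: []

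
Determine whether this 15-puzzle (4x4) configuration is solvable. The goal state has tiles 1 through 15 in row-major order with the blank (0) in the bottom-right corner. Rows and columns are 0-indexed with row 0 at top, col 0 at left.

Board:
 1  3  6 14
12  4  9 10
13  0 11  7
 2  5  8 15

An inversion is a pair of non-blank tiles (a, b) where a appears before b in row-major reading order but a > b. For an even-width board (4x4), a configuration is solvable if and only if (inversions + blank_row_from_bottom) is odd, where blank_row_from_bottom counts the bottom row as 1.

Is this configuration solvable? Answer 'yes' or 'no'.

Inversions: 42
Blank is in row 2 (0-indexed from top), which is row 2 counting from the bottom (bottom = 1).
42 + 2 = 44, which is even, so the puzzle is not solvable.

Answer: no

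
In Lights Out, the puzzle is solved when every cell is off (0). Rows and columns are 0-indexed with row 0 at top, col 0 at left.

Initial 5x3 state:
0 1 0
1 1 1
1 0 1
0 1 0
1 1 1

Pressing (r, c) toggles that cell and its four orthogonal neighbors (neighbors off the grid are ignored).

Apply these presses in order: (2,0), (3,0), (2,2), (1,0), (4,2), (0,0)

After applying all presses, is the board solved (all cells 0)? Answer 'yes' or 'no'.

After press 1 at (2,0):
0 1 0
0 1 1
0 1 1
1 1 0
1 1 1

After press 2 at (3,0):
0 1 0
0 1 1
1 1 1
0 0 0
0 1 1

After press 3 at (2,2):
0 1 0
0 1 0
1 0 0
0 0 1
0 1 1

After press 4 at (1,0):
1 1 0
1 0 0
0 0 0
0 0 1
0 1 1

After press 5 at (4,2):
1 1 0
1 0 0
0 0 0
0 0 0
0 0 0

After press 6 at (0,0):
0 0 0
0 0 0
0 0 0
0 0 0
0 0 0

Lights still on: 0

Answer: yes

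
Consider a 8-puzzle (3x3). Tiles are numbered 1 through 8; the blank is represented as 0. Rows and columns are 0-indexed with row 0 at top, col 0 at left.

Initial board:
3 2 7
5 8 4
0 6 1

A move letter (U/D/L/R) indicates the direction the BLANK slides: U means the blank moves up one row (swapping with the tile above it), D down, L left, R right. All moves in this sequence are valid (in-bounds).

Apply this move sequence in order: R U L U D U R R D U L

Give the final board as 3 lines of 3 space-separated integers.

Answer: 2 0 7
3 5 4
6 8 1

Derivation:
After move 1 (R):
3 2 7
5 8 4
6 0 1

After move 2 (U):
3 2 7
5 0 4
6 8 1

After move 3 (L):
3 2 7
0 5 4
6 8 1

After move 4 (U):
0 2 7
3 5 4
6 8 1

After move 5 (D):
3 2 7
0 5 4
6 8 1

After move 6 (U):
0 2 7
3 5 4
6 8 1

After move 7 (R):
2 0 7
3 5 4
6 8 1

After move 8 (R):
2 7 0
3 5 4
6 8 1

After move 9 (D):
2 7 4
3 5 0
6 8 1

After move 10 (U):
2 7 0
3 5 4
6 8 1

After move 11 (L):
2 0 7
3 5 4
6 8 1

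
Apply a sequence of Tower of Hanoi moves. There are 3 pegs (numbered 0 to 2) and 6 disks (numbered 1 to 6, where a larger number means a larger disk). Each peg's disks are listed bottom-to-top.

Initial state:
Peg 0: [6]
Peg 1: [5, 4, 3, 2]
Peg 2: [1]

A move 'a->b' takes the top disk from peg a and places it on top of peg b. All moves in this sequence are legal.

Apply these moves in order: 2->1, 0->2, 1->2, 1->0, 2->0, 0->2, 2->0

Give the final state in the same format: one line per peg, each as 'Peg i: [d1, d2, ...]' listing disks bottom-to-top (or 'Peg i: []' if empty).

After move 1 (2->1):
Peg 0: [6]
Peg 1: [5, 4, 3, 2, 1]
Peg 2: []

After move 2 (0->2):
Peg 0: []
Peg 1: [5, 4, 3, 2, 1]
Peg 2: [6]

After move 3 (1->2):
Peg 0: []
Peg 1: [5, 4, 3, 2]
Peg 2: [6, 1]

After move 4 (1->0):
Peg 0: [2]
Peg 1: [5, 4, 3]
Peg 2: [6, 1]

After move 5 (2->0):
Peg 0: [2, 1]
Peg 1: [5, 4, 3]
Peg 2: [6]

After move 6 (0->2):
Peg 0: [2]
Peg 1: [5, 4, 3]
Peg 2: [6, 1]

After move 7 (2->0):
Peg 0: [2, 1]
Peg 1: [5, 4, 3]
Peg 2: [6]

Answer: Peg 0: [2, 1]
Peg 1: [5, 4, 3]
Peg 2: [6]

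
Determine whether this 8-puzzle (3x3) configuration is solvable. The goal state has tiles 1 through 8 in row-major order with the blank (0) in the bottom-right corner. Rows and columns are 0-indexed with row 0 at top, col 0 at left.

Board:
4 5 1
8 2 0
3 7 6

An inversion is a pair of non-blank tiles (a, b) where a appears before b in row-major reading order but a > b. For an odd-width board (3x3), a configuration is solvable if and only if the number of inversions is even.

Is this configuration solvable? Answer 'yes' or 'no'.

Inversions (pairs i<j in row-major order where tile[i] > tile[j] > 0): 11
11 is odd, so the puzzle is not solvable.

Answer: no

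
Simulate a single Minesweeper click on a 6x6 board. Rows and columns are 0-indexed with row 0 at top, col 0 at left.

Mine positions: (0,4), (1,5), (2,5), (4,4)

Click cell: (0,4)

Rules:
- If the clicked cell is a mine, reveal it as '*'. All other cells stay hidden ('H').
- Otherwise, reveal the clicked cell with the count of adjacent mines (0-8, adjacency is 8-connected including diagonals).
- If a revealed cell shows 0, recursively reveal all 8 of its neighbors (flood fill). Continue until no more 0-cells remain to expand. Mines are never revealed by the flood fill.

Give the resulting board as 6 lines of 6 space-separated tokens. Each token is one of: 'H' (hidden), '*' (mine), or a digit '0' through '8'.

H H H H * H
H H H H H H
H H H H H H
H H H H H H
H H H H H H
H H H H H H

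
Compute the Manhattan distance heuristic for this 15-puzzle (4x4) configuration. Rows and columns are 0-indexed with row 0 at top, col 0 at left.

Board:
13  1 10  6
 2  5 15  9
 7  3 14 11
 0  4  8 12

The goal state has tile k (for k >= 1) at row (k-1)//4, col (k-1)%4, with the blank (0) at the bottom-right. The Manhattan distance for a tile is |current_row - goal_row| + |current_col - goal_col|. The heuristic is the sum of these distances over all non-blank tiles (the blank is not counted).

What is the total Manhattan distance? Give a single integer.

Tile 13: (0,0)->(3,0) = 3
Tile 1: (0,1)->(0,0) = 1
Tile 10: (0,2)->(2,1) = 3
Tile 6: (0,3)->(1,1) = 3
Tile 2: (1,0)->(0,1) = 2
Tile 5: (1,1)->(1,0) = 1
Tile 15: (1,2)->(3,2) = 2
Tile 9: (1,3)->(2,0) = 4
Tile 7: (2,0)->(1,2) = 3
Tile 3: (2,1)->(0,2) = 3
Tile 14: (2,2)->(3,1) = 2
Tile 11: (2,3)->(2,2) = 1
Tile 4: (3,1)->(0,3) = 5
Tile 8: (3,2)->(1,3) = 3
Tile 12: (3,3)->(2,3) = 1
Sum: 3 + 1 + 3 + 3 + 2 + 1 + 2 + 4 + 3 + 3 + 2 + 1 + 5 + 3 + 1 = 37

Answer: 37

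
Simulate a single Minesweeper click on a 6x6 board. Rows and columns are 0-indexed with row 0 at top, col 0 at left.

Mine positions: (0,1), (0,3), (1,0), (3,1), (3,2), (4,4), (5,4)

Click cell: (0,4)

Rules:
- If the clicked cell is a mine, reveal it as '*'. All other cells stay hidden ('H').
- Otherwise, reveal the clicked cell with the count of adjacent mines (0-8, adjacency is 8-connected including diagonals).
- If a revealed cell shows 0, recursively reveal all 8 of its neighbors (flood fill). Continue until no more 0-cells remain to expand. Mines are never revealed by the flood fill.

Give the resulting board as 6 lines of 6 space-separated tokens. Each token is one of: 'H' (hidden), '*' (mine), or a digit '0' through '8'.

H H H H 1 H
H H H H H H
H H H H H H
H H H H H H
H H H H H H
H H H H H H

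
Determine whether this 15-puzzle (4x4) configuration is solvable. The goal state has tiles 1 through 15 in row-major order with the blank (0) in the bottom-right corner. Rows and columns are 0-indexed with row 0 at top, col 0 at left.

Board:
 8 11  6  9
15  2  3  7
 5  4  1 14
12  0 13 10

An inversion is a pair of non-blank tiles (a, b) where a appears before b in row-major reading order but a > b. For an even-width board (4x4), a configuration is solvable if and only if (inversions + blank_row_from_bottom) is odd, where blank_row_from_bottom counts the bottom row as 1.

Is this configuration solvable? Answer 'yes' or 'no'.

Answer: yes

Derivation:
Inversions: 50
Blank is in row 3 (0-indexed from top), which is row 1 counting from the bottom (bottom = 1).
50 + 1 = 51, which is odd, so the puzzle is solvable.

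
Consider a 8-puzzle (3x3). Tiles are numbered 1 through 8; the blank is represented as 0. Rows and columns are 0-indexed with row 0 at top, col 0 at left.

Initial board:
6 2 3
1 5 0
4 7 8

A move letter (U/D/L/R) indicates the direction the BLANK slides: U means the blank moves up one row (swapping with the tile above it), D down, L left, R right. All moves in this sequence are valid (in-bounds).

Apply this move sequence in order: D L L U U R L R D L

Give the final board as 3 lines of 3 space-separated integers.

After move 1 (D):
6 2 3
1 5 8
4 7 0

After move 2 (L):
6 2 3
1 5 8
4 0 7

After move 3 (L):
6 2 3
1 5 8
0 4 7

After move 4 (U):
6 2 3
0 5 8
1 4 7

After move 5 (U):
0 2 3
6 5 8
1 4 7

After move 6 (R):
2 0 3
6 5 8
1 4 7

After move 7 (L):
0 2 3
6 5 8
1 4 7

After move 8 (R):
2 0 3
6 5 8
1 4 7

After move 9 (D):
2 5 3
6 0 8
1 4 7

After move 10 (L):
2 5 3
0 6 8
1 4 7

Answer: 2 5 3
0 6 8
1 4 7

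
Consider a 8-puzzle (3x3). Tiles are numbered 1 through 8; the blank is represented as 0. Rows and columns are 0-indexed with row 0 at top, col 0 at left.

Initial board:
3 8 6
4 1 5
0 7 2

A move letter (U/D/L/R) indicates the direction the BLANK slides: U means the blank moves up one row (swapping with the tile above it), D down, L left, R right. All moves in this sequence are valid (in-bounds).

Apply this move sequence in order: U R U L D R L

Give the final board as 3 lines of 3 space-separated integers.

Answer: 1 3 6
0 8 5
4 7 2

Derivation:
After move 1 (U):
3 8 6
0 1 5
4 7 2

After move 2 (R):
3 8 6
1 0 5
4 7 2

After move 3 (U):
3 0 6
1 8 5
4 7 2

After move 4 (L):
0 3 6
1 8 5
4 7 2

After move 5 (D):
1 3 6
0 8 5
4 7 2

After move 6 (R):
1 3 6
8 0 5
4 7 2

After move 7 (L):
1 3 6
0 8 5
4 7 2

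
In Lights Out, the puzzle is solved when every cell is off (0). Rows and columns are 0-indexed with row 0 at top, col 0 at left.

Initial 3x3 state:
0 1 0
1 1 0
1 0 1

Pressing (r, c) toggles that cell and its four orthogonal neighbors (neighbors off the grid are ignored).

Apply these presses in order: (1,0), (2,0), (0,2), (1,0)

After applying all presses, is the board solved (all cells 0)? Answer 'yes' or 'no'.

After press 1 at (1,0):
1 1 0
0 0 0
0 0 1

After press 2 at (2,0):
1 1 0
1 0 0
1 1 1

After press 3 at (0,2):
1 0 1
1 0 1
1 1 1

After press 4 at (1,0):
0 0 1
0 1 1
0 1 1

Lights still on: 5

Answer: no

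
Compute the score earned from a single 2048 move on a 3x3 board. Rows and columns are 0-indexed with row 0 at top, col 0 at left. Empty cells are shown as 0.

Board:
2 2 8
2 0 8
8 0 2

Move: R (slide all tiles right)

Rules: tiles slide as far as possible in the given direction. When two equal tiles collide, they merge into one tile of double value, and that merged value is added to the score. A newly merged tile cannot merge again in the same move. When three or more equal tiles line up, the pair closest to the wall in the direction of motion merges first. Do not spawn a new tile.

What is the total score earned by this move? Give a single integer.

Answer: 4

Derivation:
Slide right:
row 0: [2, 2, 8] -> [0, 4, 8]  score +4 (running 4)
row 1: [2, 0, 8] -> [0, 2, 8]  score +0 (running 4)
row 2: [8, 0, 2] -> [0, 8, 2]  score +0 (running 4)
Board after move:
0 4 8
0 2 8
0 8 2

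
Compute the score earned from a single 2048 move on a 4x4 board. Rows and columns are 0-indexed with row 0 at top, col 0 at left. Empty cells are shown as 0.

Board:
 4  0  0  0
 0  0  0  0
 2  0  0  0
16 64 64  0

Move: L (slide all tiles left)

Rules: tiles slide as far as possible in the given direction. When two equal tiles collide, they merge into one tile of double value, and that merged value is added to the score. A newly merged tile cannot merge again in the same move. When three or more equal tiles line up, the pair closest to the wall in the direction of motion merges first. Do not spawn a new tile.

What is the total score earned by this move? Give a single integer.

Answer: 128

Derivation:
Slide left:
row 0: [4, 0, 0, 0] -> [4, 0, 0, 0]  score +0 (running 0)
row 1: [0, 0, 0, 0] -> [0, 0, 0, 0]  score +0 (running 0)
row 2: [2, 0, 0, 0] -> [2, 0, 0, 0]  score +0 (running 0)
row 3: [16, 64, 64, 0] -> [16, 128, 0, 0]  score +128 (running 128)
Board after move:
  4   0   0   0
  0   0   0   0
  2   0   0   0
 16 128   0   0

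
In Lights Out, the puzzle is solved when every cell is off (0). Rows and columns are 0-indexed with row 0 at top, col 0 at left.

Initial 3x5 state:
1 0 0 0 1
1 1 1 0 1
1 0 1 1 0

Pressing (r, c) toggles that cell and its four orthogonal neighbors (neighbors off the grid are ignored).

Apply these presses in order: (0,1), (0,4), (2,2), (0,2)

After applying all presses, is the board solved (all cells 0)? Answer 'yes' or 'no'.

After press 1 at (0,1):
0 1 1 0 1
1 0 1 0 1
1 0 1 1 0

After press 2 at (0,4):
0 1 1 1 0
1 0 1 0 0
1 0 1 1 0

After press 3 at (2,2):
0 1 1 1 0
1 0 0 0 0
1 1 0 0 0

After press 4 at (0,2):
0 0 0 0 0
1 0 1 0 0
1 1 0 0 0

Lights still on: 4

Answer: no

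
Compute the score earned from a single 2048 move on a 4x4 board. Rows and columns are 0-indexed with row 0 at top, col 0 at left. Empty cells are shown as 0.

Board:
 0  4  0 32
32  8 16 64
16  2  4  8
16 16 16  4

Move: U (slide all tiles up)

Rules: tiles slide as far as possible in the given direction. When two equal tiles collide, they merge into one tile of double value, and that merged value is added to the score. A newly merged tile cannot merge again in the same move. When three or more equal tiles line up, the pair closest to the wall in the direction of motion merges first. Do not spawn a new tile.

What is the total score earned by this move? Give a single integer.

Answer: 32

Derivation:
Slide up:
col 0: [0, 32, 16, 16] -> [32, 32, 0, 0]  score +32 (running 32)
col 1: [4, 8, 2, 16] -> [4, 8, 2, 16]  score +0 (running 32)
col 2: [0, 16, 4, 16] -> [16, 4, 16, 0]  score +0 (running 32)
col 3: [32, 64, 8, 4] -> [32, 64, 8, 4]  score +0 (running 32)
Board after move:
32  4 16 32
32  8  4 64
 0  2 16  8
 0 16  0  4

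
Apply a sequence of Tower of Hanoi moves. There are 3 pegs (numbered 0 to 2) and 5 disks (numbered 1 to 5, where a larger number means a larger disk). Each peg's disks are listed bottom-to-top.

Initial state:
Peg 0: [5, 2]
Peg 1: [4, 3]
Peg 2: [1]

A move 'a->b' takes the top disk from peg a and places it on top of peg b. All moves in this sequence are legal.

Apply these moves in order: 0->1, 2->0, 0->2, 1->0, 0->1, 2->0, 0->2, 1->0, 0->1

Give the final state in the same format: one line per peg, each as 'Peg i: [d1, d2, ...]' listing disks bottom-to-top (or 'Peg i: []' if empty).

Answer: Peg 0: [5]
Peg 1: [4, 3, 2]
Peg 2: [1]

Derivation:
After move 1 (0->1):
Peg 0: [5]
Peg 1: [4, 3, 2]
Peg 2: [1]

After move 2 (2->0):
Peg 0: [5, 1]
Peg 1: [4, 3, 2]
Peg 2: []

After move 3 (0->2):
Peg 0: [5]
Peg 1: [4, 3, 2]
Peg 2: [1]

After move 4 (1->0):
Peg 0: [5, 2]
Peg 1: [4, 3]
Peg 2: [1]

After move 5 (0->1):
Peg 0: [5]
Peg 1: [4, 3, 2]
Peg 2: [1]

After move 6 (2->0):
Peg 0: [5, 1]
Peg 1: [4, 3, 2]
Peg 2: []

After move 7 (0->2):
Peg 0: [5]
Peg 1: [4, 3, 2]
Peg 2: [1]

After move 8 (1->0):
Peg 0: [5, 2]
Peg 1: [4, 3]
Peg 2: [1]

After move 9 (0->1):
Peg 0: [5]
Peg 1: [4, 3, 2]
Peg 2: [1]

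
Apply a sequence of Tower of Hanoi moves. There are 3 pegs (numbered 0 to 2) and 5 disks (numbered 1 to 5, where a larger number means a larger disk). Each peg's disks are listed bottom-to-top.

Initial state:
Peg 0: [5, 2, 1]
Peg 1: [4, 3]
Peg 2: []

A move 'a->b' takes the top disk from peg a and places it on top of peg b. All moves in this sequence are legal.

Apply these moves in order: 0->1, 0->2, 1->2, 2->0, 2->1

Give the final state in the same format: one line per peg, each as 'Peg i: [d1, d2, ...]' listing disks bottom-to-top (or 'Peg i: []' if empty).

After move 1 (0->1):
Peg 0: [5, 2]
Peg 1: [4, 3, 1]
Peg 2: []

After move 2 (0->2):
Peg 0: [5]
Peg 1: [4, 3, 1]
Peg 2: [2]

After move 3 (1->2):
Peg 0: [5]
Peg 1: [4, 3]
Peg 2: [2, 1]

After move 4 (2->0):
Peg 0: [5, 1]
Peg 1: [4, 3]
Peg 2: [2]

After move 5 (2->1):
Peg 0: [5, 1]
Peg 1: [4, 3, 2]
Peg 2: []

Answer: Peg 0: [5, 1]
Peg 1: [4, 3, 2]
Peg 2: []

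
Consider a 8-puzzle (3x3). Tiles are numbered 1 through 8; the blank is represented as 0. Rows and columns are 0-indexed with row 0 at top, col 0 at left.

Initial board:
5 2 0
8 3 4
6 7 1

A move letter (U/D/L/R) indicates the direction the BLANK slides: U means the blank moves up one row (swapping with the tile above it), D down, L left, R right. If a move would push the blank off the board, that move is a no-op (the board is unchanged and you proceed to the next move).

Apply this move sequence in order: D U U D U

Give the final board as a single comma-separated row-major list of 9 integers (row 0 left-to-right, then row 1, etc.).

After move 1 (D):
5 2 4
8 3 0
6 7 1

After move 2 (U):
5 2 0
8 3 4
6 7 1

After move 3 (U):
5 2 0
8 3 4
6 7 1

After move 4 (D):
5 2 4
8 3 0
6 7 1

After move 5 (U):
5 2 0
8 3 4
6 7 1

Answer: 5, 2, 0, 8, 3, 4, 6, 7, 1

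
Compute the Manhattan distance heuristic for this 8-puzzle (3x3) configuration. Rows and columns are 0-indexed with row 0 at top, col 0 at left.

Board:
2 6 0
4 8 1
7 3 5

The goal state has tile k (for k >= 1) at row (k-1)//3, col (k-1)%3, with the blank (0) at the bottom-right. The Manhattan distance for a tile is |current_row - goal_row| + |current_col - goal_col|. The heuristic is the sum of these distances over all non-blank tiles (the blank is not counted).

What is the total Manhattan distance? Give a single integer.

Answer: 12

Derivation:
Tile 2: (0,0)->(0,1) = 1
Tile 6: (0,1)->(1,2) = 2
Tile 4: (1,0)->(1,0) = 0
Tile 8: (1,1)->(2,1) = 1
Tile 1: (1,2)->(0,0) = 3
Tile 7: (2,0)->(2,0) = 0
Tile 3: (2,1)->(0,2) = 3
Tile 5: (2,2)->(1,1) = 2
Sum: 1 + 2 + 0 + 1 + 3 + 0 + 3 + 2 = 12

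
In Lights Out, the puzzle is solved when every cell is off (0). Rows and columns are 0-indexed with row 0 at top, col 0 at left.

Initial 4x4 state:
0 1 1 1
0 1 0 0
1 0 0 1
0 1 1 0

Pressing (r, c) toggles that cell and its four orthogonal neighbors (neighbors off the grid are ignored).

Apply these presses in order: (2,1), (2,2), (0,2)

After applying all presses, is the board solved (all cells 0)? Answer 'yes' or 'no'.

After press 1 at (2,1):
0 1 1 1
0 0 0 0
0 1 1 1
0 0 1 0

After press 2 at (2,2):
0 1 1 1
0 0 1 0
0 0 0 0
0 0 0 0

After press 3 at (0,2):
0 0 0 0
0 0 0 0
0 0 0 0
0 0 0 0

Lights still on: 0

Answer: yes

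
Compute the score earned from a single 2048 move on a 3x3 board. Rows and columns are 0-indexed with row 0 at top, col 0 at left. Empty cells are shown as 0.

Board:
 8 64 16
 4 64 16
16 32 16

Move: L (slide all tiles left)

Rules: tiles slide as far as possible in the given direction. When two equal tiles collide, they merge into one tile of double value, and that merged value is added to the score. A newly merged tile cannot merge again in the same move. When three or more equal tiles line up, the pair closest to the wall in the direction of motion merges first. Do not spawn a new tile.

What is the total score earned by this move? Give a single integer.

Slide left:
row 0: [8, 64, 16] -> [8, 64, 16]  score +0 (running 0)
row 1: [4, 64, 16] -> [4, 64, 16]  score +0 (running 0)
row 2: [16, 32, 16] -> [16, 32, 16]  score +0 (running 0)
Board after move:
 8 64 16
 4 64 16
16 32 16

Answer: 0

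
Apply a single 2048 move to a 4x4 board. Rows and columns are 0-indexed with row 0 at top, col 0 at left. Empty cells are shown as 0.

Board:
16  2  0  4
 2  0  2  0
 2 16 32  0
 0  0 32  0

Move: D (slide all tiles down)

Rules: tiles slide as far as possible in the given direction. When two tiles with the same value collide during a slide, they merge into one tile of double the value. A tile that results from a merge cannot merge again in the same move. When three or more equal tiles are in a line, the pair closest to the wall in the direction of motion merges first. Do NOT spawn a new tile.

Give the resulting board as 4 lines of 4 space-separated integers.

Answer:  0  0  0  0
 0  0  0  0
16  2  2  0
 4 16 64  4

Derivation:
Slide down:
col 0: [16, 2, 2, 0] -> [0, 0, 16, 4]
col 1: [2, 0, 16, 0] -> [0, 0, 2, 16]
col 2: [0, 2, 32, 32] -> [0, 0, 2, 64]
col 3: [4, 0, 0, 0] -> [0, 0, 0, 4]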